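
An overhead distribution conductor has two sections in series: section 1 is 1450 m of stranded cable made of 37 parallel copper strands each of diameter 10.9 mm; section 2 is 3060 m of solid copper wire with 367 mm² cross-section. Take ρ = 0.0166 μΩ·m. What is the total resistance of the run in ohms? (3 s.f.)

ρ = 0.0166 μΩ·m = 1.66×10^-8 Ω·m
Section 1: A_strand = π(5.4500e-03)² = 9.331e-05 m²; R₁ = ρL/(N·A_s) = (1.66×10^-8)(1450)/(37×9.331e-05) = 0.006972 Ω
Section 2: A = 367 mm² = 3.670e-04 m²
R₂ = (1.66×10^-8)(3060)/(3.670e-04) = 0.1384 Ω
R = R₁ + R₂ = 0.145 Ω

0.145 Ω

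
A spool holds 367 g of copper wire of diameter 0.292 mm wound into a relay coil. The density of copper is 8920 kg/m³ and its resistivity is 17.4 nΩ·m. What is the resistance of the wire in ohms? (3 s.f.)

ρ = 17.4 nΩ·m = 1.74×10^-8 Ω·m
A = π(d/2)² = π(1.4600e-04 m)² = 6.6966e-08 m²
L = m/(density·A) = 0.367/(8920×6.6966e-08) = 614.4 m
R = ρL/A = (1.74×10^-8)(614.4)/(6.6966e-08) = 160 Ω

160 Ω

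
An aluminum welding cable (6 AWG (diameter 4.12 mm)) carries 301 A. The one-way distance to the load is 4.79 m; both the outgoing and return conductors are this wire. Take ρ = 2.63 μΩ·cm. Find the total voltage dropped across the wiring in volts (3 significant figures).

5.69 V

ρ = 2.63 μΩ·cm = 2.63×10^-8 Ω·m
A = π(4.12/2 mm)² = π(2.0600e-03 m)² = 1.333e-05 m²
Total conductor length (both ways) L = 2 × 4.79 = 9.58 m
R = ρL/A = (2.63×10^-8)(9.58)/(1.333e-05) = 0.0189 Ω
V = IR = 301 × 0.0189 = 5.69 V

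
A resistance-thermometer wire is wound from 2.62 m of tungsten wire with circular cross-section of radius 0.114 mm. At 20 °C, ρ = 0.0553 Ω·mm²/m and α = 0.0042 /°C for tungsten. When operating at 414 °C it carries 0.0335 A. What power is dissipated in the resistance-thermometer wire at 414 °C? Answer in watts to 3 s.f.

0.0106 W

ρ = 0.0553 Ω·mm²/m = 5.53×10^-8 Ω·m
A = πr² = π(1.1400e-04 m)² = 4.083e-08 m²
R₍20₎ = ρL/A = (5.53×10^-8)(2.62)/(4.083e-08) = 3.549 Ω
R₍414₎ = R₍20₎(1 + αΔT) = 3.549 × (1 + 0.0042×394) = 9.421 Ω
P = I²R = (0.0335)² × 9.421 = 0.0106 W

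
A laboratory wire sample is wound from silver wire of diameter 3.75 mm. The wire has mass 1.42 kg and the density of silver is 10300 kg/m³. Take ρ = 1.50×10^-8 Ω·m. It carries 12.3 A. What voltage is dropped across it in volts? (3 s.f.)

0.209 V

A = π(d/2)² = π(1.8750e-03 m)² = 1.1045e-05 m²
L = m/(density·A) = 1.42/(10300×1.1045e-05) = 12.48 m
R = ρL/A = (1.50×10^-8)(12.48)/(1.1045e-05) = 0.01695 Ω
V = IR = 12.3 × 0.01695 = 0.209 V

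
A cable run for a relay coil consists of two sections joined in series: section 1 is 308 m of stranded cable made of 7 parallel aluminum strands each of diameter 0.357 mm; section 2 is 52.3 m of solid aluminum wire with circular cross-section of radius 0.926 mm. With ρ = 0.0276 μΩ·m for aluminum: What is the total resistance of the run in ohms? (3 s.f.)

ρ = 0.0276 μΩ·m = 2.76×10^-8 Ω·m
Section 1: A_strand = π(1.7850e-04)² = 1.001e-07 m²; R₁ = ρL/(N·A_s) = (2.76×10^-8)(308)/(7×1.001e-07) = 12.13 Ω
Section 2: A = πr² = π(9.2600e-04 m)² = 2.694e-06 m²
R₂ = (2.76×10^-8)(52.3)/(2.694e-06) = 0.5358 Ω
R = R₁ + R₂ = 12.7 Ω

12.7 Ω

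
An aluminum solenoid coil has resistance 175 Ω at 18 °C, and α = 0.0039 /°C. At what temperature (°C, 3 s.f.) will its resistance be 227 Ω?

R = R₀(1 + α(T − T₀)) ⇒ T = T₀ + (R/R₀ − 1)/α
T = 18 + (227/175 − 1)/0.0039 = 18 + (0.2971)/0.0039 = 94.2 °C

94.2 °C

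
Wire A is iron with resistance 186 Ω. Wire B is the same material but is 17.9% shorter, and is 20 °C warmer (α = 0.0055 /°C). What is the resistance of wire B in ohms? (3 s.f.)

R ∝ ρL/d² with ρ ∝ (1+αΔT), so R_B/R_A = (1 − 17.9/100) × (1 + 0.0055×20)
= 0.821 × 1.11 = 0.9113
R_B = 0.9113 × 186 = 170 Ω

170 Ω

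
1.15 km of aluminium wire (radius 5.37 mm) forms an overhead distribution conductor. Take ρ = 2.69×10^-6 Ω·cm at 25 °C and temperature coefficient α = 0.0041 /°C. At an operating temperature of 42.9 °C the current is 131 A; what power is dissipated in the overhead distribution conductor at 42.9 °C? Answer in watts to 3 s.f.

6290 W

ρ = 2.69×10^-6 Ω·cm = 2.69×10^-8 Ω·m
A = πr² = π(5.3700e-03 m)² = 9.059e-05 m²
R₍25₎ = ρL/A = (2.69×10^-8)(1150)/(9.059e-05) = 0.3415 Ω
R₍42.9₎ = R₍25₎(1 + αΔT) = 0.3415 × (1 + 0.0041×17.9) = 0.3665 Ω
P = I²R = (131)² × 0.3665 = 6290 W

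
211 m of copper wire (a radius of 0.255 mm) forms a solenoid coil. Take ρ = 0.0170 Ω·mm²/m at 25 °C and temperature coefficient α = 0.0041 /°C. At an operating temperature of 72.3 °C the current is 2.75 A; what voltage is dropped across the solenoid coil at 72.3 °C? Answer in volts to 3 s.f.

ρ = 0.0170 Ω·mm²/m = 1.70×10^-8 Ω·m
A = πr² = π(2.5500e-04 m)² = 2.043e-07 m²
R₍25₎ = ρL/A = (1.70×10^-8)(211)/(2.043e-07) = 17.56 Ω
R₍72.3₎ = R₍25₎(1 + αΔT) = 17.56 × (1 + 0.0041×47.3) = 20.96 Ω
V = IR = 2.75 × 20.96 = 57.7 V

57.7 V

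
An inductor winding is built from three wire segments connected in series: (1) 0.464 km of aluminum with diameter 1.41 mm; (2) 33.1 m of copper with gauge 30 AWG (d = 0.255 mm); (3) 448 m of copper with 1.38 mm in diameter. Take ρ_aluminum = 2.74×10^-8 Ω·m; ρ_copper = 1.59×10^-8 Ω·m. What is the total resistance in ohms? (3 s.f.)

Seg 1: A = π(d/2)² = π(7.0500e-04 m)² = 1.561e-06 m²
R_1 = (2.74×10^-8)(464)/(1.561e-06) = 8.142 Ω
Seg 2: A = π(0.255/2 mm)² = π(1.2750e-04 m)² = 5.107e-08 m²
R_2 = (1.59×10^-8)(33.1)/(5.107e-08) = 10.31 Ω
Seg 3: A = π(d/2)² = π(6.9000e-04 m)² = 1.496e-06 m²
R_3 = (1.59×10^-8)(448)/(1.496e-06) = 4.762 Ω
R_total = R_1 + R_2 + R_3 = 23.2 Ω

23.2 Ω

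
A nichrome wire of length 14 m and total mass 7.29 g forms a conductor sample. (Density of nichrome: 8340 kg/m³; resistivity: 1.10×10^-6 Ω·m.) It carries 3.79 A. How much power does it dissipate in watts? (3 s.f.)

A = m/(density·L) = 0.00729/(8340×14) = 6.2436e-08 m²
R = ρL/A = (1.10×10^-6)(14)/(6.2436e-08) = 246.7 Ω
P = I²R = (3.79)² × 246.7 = 3540 W

3540 W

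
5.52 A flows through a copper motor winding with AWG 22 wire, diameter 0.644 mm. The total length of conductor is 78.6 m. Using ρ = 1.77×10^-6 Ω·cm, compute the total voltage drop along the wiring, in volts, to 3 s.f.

23.6 V

ρ = 1.77×10^-6 Ω·cm = 1.77×10^-8 Ω·m
A = π(0.644/2 mm)² = π(3.2200e-04 m)² = 3.257e-07 m²
R = ρL/A = (1.77×10^-8)(78.6)/(3.257e-07) = 4.271 Ω
V = IR = 5.52 × 4.271 = 23.6 V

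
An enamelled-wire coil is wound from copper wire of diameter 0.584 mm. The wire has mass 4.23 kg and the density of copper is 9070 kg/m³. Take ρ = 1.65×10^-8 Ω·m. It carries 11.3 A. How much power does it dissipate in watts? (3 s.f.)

13700 W

A = π(d/2)² = π(2.9200e-04 m)² = 2.6786e-07 m²
L = m/(density·A) = 4.23/(9070×2.6786e-07) = 1741 m
R = ρL/A = (1.65×10^-8)(1741)/(2.6786e-07) = 107.2 Ω
P = I²R = (11.3)² × 107.2 = 13700 W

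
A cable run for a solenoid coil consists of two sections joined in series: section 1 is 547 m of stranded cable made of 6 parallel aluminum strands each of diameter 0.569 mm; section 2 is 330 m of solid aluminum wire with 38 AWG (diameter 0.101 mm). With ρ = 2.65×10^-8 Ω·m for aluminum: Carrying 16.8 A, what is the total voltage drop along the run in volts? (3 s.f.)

18500 V

Section 1: A_strand = π(2.8450e-04)² = 2.543e-07 m²; R₁ = ρL/(N·A_s) = (2.65×10^-8)(547)/(6×2.543e-07) = 9.501 Ω
Section 2: A = π(0.101/2 mm)² = π(5.0500e-05 m)² = 8.012e-09 m²
R₂ = (2.65×10^-8)(330)/(8.012e-09) = 1092 Ω
R = R₁ + R₂ = 1101 Ω
V = IR = 16.8 × 1101 = 18500 V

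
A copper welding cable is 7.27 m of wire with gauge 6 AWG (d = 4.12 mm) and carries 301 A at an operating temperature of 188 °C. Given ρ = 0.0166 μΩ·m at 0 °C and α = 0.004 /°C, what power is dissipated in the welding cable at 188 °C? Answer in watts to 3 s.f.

ρ = 0.0166 μΩ·m = 1.66×10^-8 Ω·m
A = π(4.12/2 mm)² = π(2.0600e-03 m)² = 1.333e-05 m²
R₍0₎ = ρL/A = (1.66×10^-8)(7.27)/(1.333e-05) = 0.009052 Ω
R₍188₎ = R₍0₎(1 + αΔT) = 0.009052 × (1 + 0.004×188) = 0.01586 Ω
P = I²R = (301)² × 0.01586 = 1440 W

1440 W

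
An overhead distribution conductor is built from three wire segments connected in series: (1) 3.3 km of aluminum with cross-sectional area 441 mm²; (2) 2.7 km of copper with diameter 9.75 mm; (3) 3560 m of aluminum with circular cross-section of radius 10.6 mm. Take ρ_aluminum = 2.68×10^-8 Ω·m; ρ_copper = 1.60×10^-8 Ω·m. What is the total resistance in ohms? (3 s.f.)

1.05 Ω

Seg 1: A = 441 mm² = 4.410e-04 m²
R_1 = (2.68×10^-8)(3300)/(4.410e-04) = 0.2005 Ω
Seg 2: A = π(d/2)² = π(4.8750e-03 m)² = 7.466e-05 m²
R_2 = (1.60×10^-8)(2700)/(7.466e-05) = 0.5786 Ω
Seg 3: A = πr² = π(1.0600e-02 m)² = 3.530e-04 m²
R_3 = (2.68×10^-8)(3560)/(3.530e-04) = 0.2703 Ω
R_total = R_1 + R_2 + R_3 = 1.05 Ω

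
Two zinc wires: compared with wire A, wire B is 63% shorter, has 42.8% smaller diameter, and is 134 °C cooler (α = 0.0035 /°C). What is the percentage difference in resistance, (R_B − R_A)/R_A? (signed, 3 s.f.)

-40.0%

R ∝ ρL/d² with ρ ∝ (1+αΔT), so R_B/R_A = (1 − 63/100) × (1 − 42.8/100)⁻² × (1 − 0.0035×134)
= 0.37 × 3.056 × 0.531 = 0.6005
(R_B − R_A)/R_A = 0.6005 − 1 = -40.0%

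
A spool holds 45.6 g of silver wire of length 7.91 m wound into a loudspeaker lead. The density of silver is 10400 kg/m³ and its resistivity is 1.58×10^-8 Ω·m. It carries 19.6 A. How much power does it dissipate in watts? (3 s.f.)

A = m/(density·L) = 0.0456/(10400×7.91) = 5.5431e-07 m²
R = ρL/A = (1.58×10^-8)(7.91)/(5.5431e-07) = 0.2255 Ω
P = I²R = (19.6)² × 0.2255 = 86.6 W

86.6 W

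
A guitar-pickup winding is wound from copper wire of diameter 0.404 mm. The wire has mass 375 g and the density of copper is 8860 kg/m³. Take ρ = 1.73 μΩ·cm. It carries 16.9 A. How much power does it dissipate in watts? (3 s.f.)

12700 W

ρ = 1.73 μΩ·cm = 1.73×10^-8 Ω·m
A = π(d/2)² = π(2.0200e-04 m)² = 1.2819e-07 m²
L = m/(density·A) = 0.375/(8860×1.2819e-07) = 330.2 m
R = ρL/A = (1.73×10^-8)(330.2)/(1.2819e-07) = 44.56 Ω
P = I²R = (16.9)² × 44.56 = 12700 W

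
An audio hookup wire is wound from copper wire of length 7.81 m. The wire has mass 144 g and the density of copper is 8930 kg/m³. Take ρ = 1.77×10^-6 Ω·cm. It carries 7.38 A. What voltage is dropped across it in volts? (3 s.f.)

ρ = 1.77×10^-6 Ω·cm = 1.77×10^-8 Ω·m
A = m/(density·L) = 0.144/(8930×7.81) = 2.0647e-06 m²
R = ρL/A = (1.77×10^-8)(7.81)/(2.0647e-06) = 0.06695 Ω
V = IR = 7.38 × 0.06695 = 0.494 V

0.494 V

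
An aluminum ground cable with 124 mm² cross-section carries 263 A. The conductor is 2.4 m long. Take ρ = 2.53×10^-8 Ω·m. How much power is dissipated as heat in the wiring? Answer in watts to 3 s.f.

A = 124 mm² = 1.240e-04 m²
R = ρL/A = (2.53×10^-8)(2.4)/(1.240e-04) = 4.897×10^-4 Ω
P = I²R = (263)² × 4.897×10^-4 = 33.9 W

33.9 W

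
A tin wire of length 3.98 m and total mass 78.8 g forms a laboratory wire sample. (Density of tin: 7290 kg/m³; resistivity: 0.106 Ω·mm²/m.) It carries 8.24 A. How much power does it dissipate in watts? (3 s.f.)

ρ = 0.106 Ω·mm²/m = 1.06×10^-7 Ω·m
A = m/(density·L) = 0.0788/(7290×3.98) = 2.7159e-06 m²
R = ρL/A = (1.06×10^-7)(3.98)/(2.7159e-06) = 0.1553 Ω
P = I²R = (8.24)² × 0.1553 = 10.5 W

10.5 W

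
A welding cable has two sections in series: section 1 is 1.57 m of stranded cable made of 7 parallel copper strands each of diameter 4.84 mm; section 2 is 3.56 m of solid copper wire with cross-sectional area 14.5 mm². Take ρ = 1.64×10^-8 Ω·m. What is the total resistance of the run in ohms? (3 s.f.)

Section 1: A_strand = π(2.4200e-03)² = 1.840e-05 m²; R₁ = ρL/(N·A_s) = (1.64×10^-8)(1.57)/(7×1.840e-05) = 1.999×10^-4 Ω
Section 2: A = 14.5 mm² = 1.450e-05 m²
R₂ = (1.64×10^-8)(3.56)/(1.450e-05) = 0.004026 Ω
R = R₁ + R₂ = 0.00423 Ω

0.00423 Ω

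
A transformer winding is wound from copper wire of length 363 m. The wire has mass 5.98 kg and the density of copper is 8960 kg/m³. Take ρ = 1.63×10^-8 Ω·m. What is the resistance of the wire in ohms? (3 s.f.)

A = m/(density·L) = 5.98/(8960×363) = 1.8386e-06 m²
R = ρL/A = (1.63×10^-8)(363)/(1.8386e-06) = 3.22 Ω

3.22 Ω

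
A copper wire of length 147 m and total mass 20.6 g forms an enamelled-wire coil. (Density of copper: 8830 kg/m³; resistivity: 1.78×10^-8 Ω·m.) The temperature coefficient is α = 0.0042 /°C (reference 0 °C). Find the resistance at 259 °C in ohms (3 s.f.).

344 Ω

A = m/(density·L) = 0.0206/(8830×147) = 1.5870e-08 m²
R = ρL/A = (1.78×10^-8)(147)/(1.5870e-08) = 164.9 Ω
R(259 °C) = 164.9 × (1 + 0.0042×259) = 344 Ω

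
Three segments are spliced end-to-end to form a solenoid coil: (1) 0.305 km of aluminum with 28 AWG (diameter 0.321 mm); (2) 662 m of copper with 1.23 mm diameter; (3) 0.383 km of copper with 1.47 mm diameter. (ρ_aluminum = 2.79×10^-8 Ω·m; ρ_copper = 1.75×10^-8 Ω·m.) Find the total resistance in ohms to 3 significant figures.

119 Ω

Seg 1: A = π(0.321/2 mm)² = π(1.6050e-04 m)² = 8.093e-08 m²
R_1 = (2.79×10^-8)(305)/(8.093e-08) = 105.1 Ω
Seg 2: A = π(d/2)² = π(6.1500e-04 m)² = 1.188e-06 m²
R_2 = (1.75×10^-8)(662)/(1.188e-06) = 9.75 Ω
Seg 3: A = π(d/2)² = π(7.3500e-04 m)² = 1.697e-06 m²
R_3 = (1.75×10^-8)(383)/(1.697e-06) = 3.949 Ω
R_total = R_1 + R_2 + R_3 = 119 Ω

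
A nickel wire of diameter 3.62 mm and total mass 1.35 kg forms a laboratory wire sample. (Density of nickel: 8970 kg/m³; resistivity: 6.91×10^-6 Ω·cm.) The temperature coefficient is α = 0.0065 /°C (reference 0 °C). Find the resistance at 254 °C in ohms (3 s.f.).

ρ = 6.91×10^-6 Ω·cm = 6.91×10^-8 Ω·m
A = π(d/2)² = π(1.8100e-03 m)² = 1.0292e-05 m²
L = m/(density·A) = 1.35/(8970×1.0292e-05) = 14.62 m
R = ρL/A = (6.91×10^-8)(14.62)/(1.0292e-05) = 0.09818 Ω
R(254 °C) = 0.09818 × (1 + 0.0065×254) = 0.260 Ω

0.260 Ω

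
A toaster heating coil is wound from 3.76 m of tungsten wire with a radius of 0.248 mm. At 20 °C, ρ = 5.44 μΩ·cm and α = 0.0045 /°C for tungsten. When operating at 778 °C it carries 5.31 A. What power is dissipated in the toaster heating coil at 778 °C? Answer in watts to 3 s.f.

ρ = 5.44 μΩ·cm = 5.44×10^-8 Ω·m
A = πr² = π(2.4800e-04 m)² = 1.932e-07 m²
R₍20₎ = ρL/A = (5.44×10^-8)(3.76)/(1.932e-07) = 1.059 Ω
R₍778₎ = R₍20₎(1 + αΔT) = 1.059 × (1 + 0.0045×758) = 4.67 Ω
P = I²R = (5.31)² × 4.67 = 132 W

132 W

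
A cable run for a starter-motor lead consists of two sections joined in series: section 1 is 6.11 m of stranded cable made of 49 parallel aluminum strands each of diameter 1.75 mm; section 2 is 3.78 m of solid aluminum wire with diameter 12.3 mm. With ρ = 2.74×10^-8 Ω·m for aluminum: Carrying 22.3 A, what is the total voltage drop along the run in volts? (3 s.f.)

Section 1: A_strand = π(8.7500e-04)² = 2.405e-06 m²; R₁ = ρL/(N·A_s) = (2.74×10^-8)(6.11)/(49×2.405e-06) = 0.00142 Ω
Section 2: A = π(d/2)² = π(6.1500e-03 m)² = 1.188e-04 m²
R₂ = (2.74×10^-8)(3.78)/(1.188e-04) = 8.717×10^-4 Ω
R = R₁ + R₂ = 0.002292 Ω
V = IR = 22.3 × 0.002292 = 0.0511 V

0.0511 V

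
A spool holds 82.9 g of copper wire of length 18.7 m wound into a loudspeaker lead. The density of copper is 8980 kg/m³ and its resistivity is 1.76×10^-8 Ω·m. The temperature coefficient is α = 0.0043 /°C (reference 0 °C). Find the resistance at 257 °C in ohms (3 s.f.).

A = m/(density·L) = 0.0829/(8980×18.7) = 4.9367e-07 m²
R = ρL/A = (1.76×10^-8)(18.7)/(4.9367e-07) = 0.6667 Ω
R(257 °C) = 0.6667 × (1 + 0.0043×257) = 1.40 Ω

1.40 Ω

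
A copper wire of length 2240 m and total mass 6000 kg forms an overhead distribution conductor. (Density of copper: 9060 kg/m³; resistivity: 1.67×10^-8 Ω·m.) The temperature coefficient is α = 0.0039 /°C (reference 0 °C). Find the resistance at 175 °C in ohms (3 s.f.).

A = m/(density·L) = 6000/(9060×2240) = 2.9565e-04 m²
R = ρL/A = (1.67×10^-8)(2240)/(2.9565e-04) = 0.1265 Ω
R(175 °C) = 0.1265 × (1 + 0.0039×175) = 0.213 Ω

0.213 Ω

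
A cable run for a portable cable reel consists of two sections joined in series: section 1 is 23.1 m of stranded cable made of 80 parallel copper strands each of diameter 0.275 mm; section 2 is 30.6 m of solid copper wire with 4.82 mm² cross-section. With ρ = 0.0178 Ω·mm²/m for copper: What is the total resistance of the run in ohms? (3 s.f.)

0.200 Ω

ρ = 0.0178 Ω·mm²/m = 1.78×10^-8 Ω·m
Section 1: A_strand = π(1.3750e-04)² = 5.940e-08 m²; R₁ = ρL/(N·A_s) = (1.78×10^-8)(23.1)/(80×5.940e-08) = 0.08653 Ω
Section 2: A = 4.82 mm² = 4.820e-06 m²
R₂ = (1.78×10^-8)(30.6)/(4.820e-06) = 0.113 Ω
R = R₁ + R₂ = 0.200 Ω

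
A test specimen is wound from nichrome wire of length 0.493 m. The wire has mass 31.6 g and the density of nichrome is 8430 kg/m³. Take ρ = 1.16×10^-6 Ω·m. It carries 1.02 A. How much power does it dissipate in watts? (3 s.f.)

A = m/(density·L) = 0.0316/(8430×0.493) = 7.6035e-06 m²
R = ρL/A = (1.16×10^-6)(0.493)/(7.6035e-06) = 0.07521 Ω
P = I²R = (1.02)² × 0.07521 = 0.0783 W

0.0783 W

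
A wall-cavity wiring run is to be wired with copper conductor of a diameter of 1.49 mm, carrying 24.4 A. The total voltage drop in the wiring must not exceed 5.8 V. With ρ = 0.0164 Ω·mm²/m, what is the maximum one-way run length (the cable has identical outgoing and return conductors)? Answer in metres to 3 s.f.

12.6 m

ρ = 0.0164 Ω·mm²/m = 1.64×10^-8 Ω·m
A = π(d/2)² = π(7.4500e-04 m)² = 1.744e-06 m²
L_max = V_max·A/(2·ρI) = (5.8)(1.744e-06)/(2×1.64×10^-8×24.4) = 12.6 m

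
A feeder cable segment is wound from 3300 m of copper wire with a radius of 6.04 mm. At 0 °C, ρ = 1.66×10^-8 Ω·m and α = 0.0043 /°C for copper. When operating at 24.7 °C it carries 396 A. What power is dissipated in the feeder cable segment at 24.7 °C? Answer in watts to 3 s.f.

82900 W

A = πr² = π(6.0400e-03 m)² = 1.146e-04 m²
R₍0₎ = ρL/A = (1.66×10^-8)(3300)/(1.146e-04) = 0.478 Ω
R₍24.7₎ = R₍0₎(1 + αΔT) = 0.478 × (1 + 0.0043×24.7) = 0.5287 Ω
P = I²R = (396)² × 0.5287 = 82900 W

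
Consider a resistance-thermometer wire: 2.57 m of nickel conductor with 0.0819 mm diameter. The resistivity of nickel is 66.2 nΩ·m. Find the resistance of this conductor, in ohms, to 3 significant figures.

ρ = 66.2 nΩ·m = 6.62×10^-8 Ω·m
A = π(d/2)² = π(4.0950e-05 m)² = 5.268e-09 m²
R = ρL/A = (6.62×10^-8)(2.57 m)/(5.268e-09 m²) = 32.3 Ω

32.3 Ω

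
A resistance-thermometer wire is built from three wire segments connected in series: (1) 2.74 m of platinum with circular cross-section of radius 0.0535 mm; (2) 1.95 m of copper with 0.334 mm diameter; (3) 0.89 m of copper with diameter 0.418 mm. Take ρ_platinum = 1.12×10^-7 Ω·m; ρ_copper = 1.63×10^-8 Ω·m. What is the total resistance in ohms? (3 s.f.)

34.6 Ω

Seg 1: A = πr² = π(5.3500e-05 m)² = 8.992e-09 m²
R_1 = (1.12×10^-7)(2.74)/(8.992e-09) = 34.13 Ω
Seg 2: A = π(d/2)² = π(1.6700e-04 m)² = 8.762e-08 m²
R_2 = (1.63×10^-8)(1.95)/(8.762e-08) = 0.3628 Ω
Seg 3: A = π(d/2)² = π(2.0900e-04 m)² = 1.372e-07 m²
R_3 = (1.63×10^-8)(0.89)/(1.372e-07) = 0.1057 Ω
R_total = R_1 + R_2 + R_3 = 34.6 Ω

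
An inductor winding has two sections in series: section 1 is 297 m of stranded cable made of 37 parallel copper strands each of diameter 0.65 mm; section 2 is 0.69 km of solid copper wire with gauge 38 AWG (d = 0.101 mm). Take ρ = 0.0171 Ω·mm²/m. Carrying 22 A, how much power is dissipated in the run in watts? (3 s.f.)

ρ = 0.0171 Ω·mm²/m = 1.71×10^-8 Ω·m
Section 1: A_strand = π(3.2500e-04)² = 3.318e-07 m²; R₁ = ρL/(N·A_s) = (1.71×10^-8)(297)/(37×3.318e-07) = 0.4137 Ω
Section 2: A = π(0.101/2 mm)² = π(5.0500e-05 m)² = 8.012e-09 m²
R₂ = (1.71×10^-8)(690)/(8.012e-09) = 1473 Ω
R = R₁ + R₂ = 1473 Ω
P = I²R = (22)² × 1473 = 7.13×10^5 W

7.13×10^5 W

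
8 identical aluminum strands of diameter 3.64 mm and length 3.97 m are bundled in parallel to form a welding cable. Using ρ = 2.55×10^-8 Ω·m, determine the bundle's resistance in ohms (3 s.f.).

0.00122 Ω

A_strand = π(1.8200e-03 m)² = 1.041e-05 m²
R_strand = ρL/A = (2.55×10^-8)(3.97)/(1.041e-05) = 0.009728 Ω
R_total = R_strand/N = 0.009728/8 = 0.00122 Ω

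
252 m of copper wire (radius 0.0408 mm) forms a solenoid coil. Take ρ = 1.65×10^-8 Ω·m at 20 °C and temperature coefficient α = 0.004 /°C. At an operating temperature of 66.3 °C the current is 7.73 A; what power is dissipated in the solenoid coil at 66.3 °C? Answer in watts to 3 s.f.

A = πr² = π(4.0800e-05 m)² = 5.230e-09 m²
R₍20₎ = ρL/A = (1.65×10^-8)(252)/(5.230e-09) = 795.1 Ω
R₍66.3₎ = R₍20₎(1 + αΔT) = 795.1 × (1 + 0.004×46.3) = 942.3 Ω
P = I²R = (7.73)² × 942.3 = 56300 W

56300 W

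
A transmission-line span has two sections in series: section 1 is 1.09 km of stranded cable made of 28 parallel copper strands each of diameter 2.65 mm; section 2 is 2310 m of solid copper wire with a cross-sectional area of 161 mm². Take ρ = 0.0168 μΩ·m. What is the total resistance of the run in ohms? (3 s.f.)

ρ = 0.0168 μΩ·m = 1.68×10^-8 Ω·m
Section 1: A_strand = π(1.3250e-03)² = 5.515e-06 m²; R₁ = ρL/(N·A_s) = (1.68×10^-8)(1090)/(28×5.515e-06) = 0.1186 Ω
Section 2: A = 161 mm² = 1.610e-04 m²
R₂ = (1.68×10^-8)(2310)/(1.610e-04) = 0.241 Ω
R = R₁ + R₂ = 0.360 Ω

0.360 Ω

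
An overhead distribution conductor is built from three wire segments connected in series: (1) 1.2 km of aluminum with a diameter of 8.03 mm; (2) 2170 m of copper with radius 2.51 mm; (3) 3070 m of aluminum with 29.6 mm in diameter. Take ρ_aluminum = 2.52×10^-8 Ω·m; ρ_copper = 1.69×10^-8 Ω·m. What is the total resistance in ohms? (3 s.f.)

2.56 Ω

Seg 1: A = π(d/2)² = π(4.0150e-03 m)² = 5.064e-05 m²
R_1 = (2.52×10^-8)(1200)/(5.064e-05) = 0.5971 Ω
Seg 2: A = πr² = π(2.5100e-03 m)² = 1.979e-05 m²
R_2 = (1.69×10^-8)(2170)/(1.979e-05) = 1.853 Ω
Seg 3: A = π(d/2)² = π(1.4800e-02 m)² = 6.881e-04 m²
R_3 = (2.52×10^-8)(3070)/(6.881e-04) = 0.1124 Ω
R_total = R_1 + R_2 + R_3 = 2.56 Ω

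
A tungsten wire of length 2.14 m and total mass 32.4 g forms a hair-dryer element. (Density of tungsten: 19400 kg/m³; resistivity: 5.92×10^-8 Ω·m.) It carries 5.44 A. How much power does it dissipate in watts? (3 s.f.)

4.80 W

A = m/(density·L) = 0.0324/(19400×2.14) = 7.8042e-07 m²
R = ρL/A = (5.92×10^-8)(2.14)/(7.8042e-07) = 0.1623 Ω
P = I²R = (5.44)² × 0.1623 = 4.80 W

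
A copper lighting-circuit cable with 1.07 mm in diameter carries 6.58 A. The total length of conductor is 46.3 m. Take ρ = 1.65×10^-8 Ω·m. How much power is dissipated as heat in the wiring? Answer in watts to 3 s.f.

A = π(d/2)² = π(5.3500e-04 m)² = 8.992e-07 m²
R = ρL/A = (1.65×10^-8)(46.3)/(8.992e-07) = 0.8496 Ω
P = I²R = (6.58)² × 0.8496 = 36.8 W

36.8 W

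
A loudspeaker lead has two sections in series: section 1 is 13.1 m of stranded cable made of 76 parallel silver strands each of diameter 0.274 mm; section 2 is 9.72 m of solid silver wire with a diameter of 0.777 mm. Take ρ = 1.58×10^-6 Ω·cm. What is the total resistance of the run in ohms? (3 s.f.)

ρ = 1.58×10^-6 Ω·cm = 1.58×10^-8 Ω·m
Section 1: A_strand = π(1.3700e-04)² = 5.896e-08 m²; R₁ = ρL/(N·A_s) = (1.58×10^-8)(13.1)/(76×5.896e-08) = 0.04619 Ω
Section 2: A = π(d/2)² = π(3.8850e-04 m)² = 4.742e-07 m²
R₂ = (1.58×10^-8)(9.72)/(4.742e-07) = 0.3239 Ω
R = R₁ + R₂ = 0.370 Ω

0.370 Ω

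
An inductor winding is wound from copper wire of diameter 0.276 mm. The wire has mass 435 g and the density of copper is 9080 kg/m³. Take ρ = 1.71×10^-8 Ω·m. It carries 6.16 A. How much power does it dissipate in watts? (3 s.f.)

8680 W

A = π(d/2)² = π(1.3800e-04 m)² = 5.9828e-08 m²
L = m/(density·A) = 0.435/(9080×5.9828e-08) = 800.7 m
R = ρL/A = (1.71×10^-8)(800.7)/(5.9828e-08) = 228.9 Ω
P = I²R = (6.16)² × 228.9 = 8680 W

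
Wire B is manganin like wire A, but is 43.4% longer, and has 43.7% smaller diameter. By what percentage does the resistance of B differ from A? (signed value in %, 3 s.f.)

R ∝ L/d², so R_B/R_A = (1 + 43.4/100) × (1 − 43.7/100)⁻²
= 1.434 × 3.155 = 4.524
(R_B − R_A)/R_A = 4.524 − 1 = 352%

352%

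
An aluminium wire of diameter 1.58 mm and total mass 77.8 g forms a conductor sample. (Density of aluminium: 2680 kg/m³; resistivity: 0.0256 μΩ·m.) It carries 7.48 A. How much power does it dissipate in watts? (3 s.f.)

10.8 W

ρ = 0.0256 μΩ·m = 2.56×10^-8 Ω·m
A = π(d/2)² = π(7.9000e-04 m)² = 1.9607e-06 m²
L = m/(density·A) = 0.0778/(2680×1.9607e-06) = 14.81 m
R = ρL/A = (2.56×10^-8)(14.81)/(1.9607e-06) = 0.1933 Ω
P = I²R = (7.48)² × 0.1933 = 10.8 W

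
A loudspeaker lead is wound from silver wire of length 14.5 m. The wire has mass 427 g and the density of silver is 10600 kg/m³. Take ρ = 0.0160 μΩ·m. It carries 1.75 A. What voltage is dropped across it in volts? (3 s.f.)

0.146 V

ρ = 0.0160 μΩ·m = 1.60×10^-8 Ω·m
A = m/(density·L) = 0.427/(10600×14.5) = 2.7781e-06 m²
R = ρL/A = (1.60×10^-8)(14.5)/(2.7781e-06) = 0.08351 Ω
V = IR = 1.75 × 0.08351 = 0.146 V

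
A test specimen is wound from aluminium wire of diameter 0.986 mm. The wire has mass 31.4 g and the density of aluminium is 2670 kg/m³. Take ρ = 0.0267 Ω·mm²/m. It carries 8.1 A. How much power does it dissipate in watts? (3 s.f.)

35.3 W

ρ = 0.0267 Ω·mm²/m = 2.67×10^-8 Ω·m
A = π(d/2)² = π(4.9300e-04 m)² = 7.6356e-07 m²
L = m/(density·A) = 0.0314/(2670×7.6356e-07) = 15.4 m
R = ρL/A = (2.67×10^-8)(15.4)/(7.6356e-07) = 0.5386 Ω
P = I²R = (8.1)² × 0.5386 = 35.3 W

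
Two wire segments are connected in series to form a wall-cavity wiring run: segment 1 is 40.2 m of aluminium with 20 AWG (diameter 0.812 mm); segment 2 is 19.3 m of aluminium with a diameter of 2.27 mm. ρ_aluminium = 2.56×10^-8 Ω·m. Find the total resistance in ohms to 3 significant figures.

2.11 Ω

Segment 1: A = π(0.812/2 mm)² = π(4.0600e-04 m)² = 5.178e-07 m²
R₁ = ρL/A = (2.56×10^-8)(40.2)/(5.178e-07) = 1.987 Ω
Segment 2: A = π(d/2)² = π(1.1350e-03 m)² = 4.047e-06 m²
R₂ = (2.56×10^-8)(19.3)/(4.047e-06) = 0.1221 Ω
R = R₁ + R₂ = 2.11 Ω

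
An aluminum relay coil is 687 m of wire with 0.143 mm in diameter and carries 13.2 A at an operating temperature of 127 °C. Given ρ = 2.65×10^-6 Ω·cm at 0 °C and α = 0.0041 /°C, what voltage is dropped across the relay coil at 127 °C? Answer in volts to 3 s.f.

22800 V

ρ = 2.65×10^-6 Ω·cm = 2.65×10^-8 Ω·m
A = π(d/2)² = π(7.1500e-05 m)² = 1.606e-08 m²
R₍0₎ = ρL/A = (2.65×10^-8)(687)/(1.606e-08) = 1134 Ω
R₍127₎ = R₍0₎(1 + αΔT) = 1134 × (1 + 0.0041×127) = 1724 Ω
V = IR = 13.2 × 1724 = 22800 V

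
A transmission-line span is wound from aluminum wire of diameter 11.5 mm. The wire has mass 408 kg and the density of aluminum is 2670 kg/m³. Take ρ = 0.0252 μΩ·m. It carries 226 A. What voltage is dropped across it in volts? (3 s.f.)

ρ = 0.0252 μΩ·m = 2.52×10^-8 Ω·m
A = π(d/2)² = π(5.7500e-03 m)² = 1.0387e-04 m²
L = m/(density·A) = 408/(2670×1.0387e-04) = 1471 m
R = ρL/A = (2.52×10^-8)(1471)/(1.0387e-04) = 0.3569 Ω
V = IR = 226 × 0.3569 = 80.7 V

80.7 V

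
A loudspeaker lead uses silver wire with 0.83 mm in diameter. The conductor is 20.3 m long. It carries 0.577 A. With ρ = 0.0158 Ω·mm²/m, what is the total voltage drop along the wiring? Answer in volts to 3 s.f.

0.342 V

ρ = 0.0158 Ω·mm²/m = 1.58×10^-8 Ω·m
A = π(d/2)² = π(4.1500e-04 m)² = 5.411e-07 m²
R = ρL/A = (1.58×10^-8)(20.3)/(5.411e-07) = 0.5928 Ω
V = IR = 0.577 × 0.5928 = 0.342 V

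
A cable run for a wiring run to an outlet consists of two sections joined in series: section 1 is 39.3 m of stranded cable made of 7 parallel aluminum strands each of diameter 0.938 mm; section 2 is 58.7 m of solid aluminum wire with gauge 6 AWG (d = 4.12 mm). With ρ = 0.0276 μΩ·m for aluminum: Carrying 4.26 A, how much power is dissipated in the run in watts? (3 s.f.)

6.27 W

ρ = 0.0276 μΩ·m = 2.76×10^-8 Ω·m
Section 1: A_strand = π(4.6900e-04)² = 6.910e-07 m²; R₁ = ρL/(N·A_s) = (2.76×10^-8)(39.3)/(7×6.910e-07) = 0.2242 Ω
Section 2: A = π(4.12/2 mm)² = π(2.0600e-03 m)² = 1.333e-05 m²
R₂ = (2.76×10^-8)(58.7)/(1.333e-05) = 0.1215 Ω
R = R₁ + R₂ = 0.3458 Ω
P = I²R = (4.26)² × 0.3458 = 6.27 W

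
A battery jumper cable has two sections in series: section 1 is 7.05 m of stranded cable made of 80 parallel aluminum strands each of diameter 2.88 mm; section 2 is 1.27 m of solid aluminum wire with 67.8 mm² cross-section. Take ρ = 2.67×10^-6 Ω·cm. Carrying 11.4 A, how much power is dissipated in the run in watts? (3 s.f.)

0.112 W

ρ = 2.67×10^-6 Ω·cm = 2.67×10^-8 Ω·m
Section 1: A_strand = π(1.4400e-03)² = 6.514e-06 m²; R₁ = ρL/(N·A_s) = (2.67×10^-8)(7.05)/(80×6.514e-06) = 3.612×10^-4 Ω
Section 2: A = 67.8 mm² = 6.780e-05 m²
R₂ = (2.67×10^-8)(1.27)/(6.780e-05) = 5.001×10^-4 Ω
R = R₁ + R₂ = 8.613×10^-4 Ω
P = I²R = (11.4)² × 8.613×10^-4 = 0.112 W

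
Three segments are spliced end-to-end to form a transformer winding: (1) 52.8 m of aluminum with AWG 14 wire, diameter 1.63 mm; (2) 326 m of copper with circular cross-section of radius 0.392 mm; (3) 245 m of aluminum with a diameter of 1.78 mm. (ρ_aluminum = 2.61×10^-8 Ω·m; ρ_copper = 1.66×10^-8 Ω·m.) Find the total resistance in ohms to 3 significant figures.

14.4 Ω

Seg 1: A = π(1.63/2 mm)² = π(8.1500e-04 m)² = 2.087e-06 m²
R_1 = (2.61×10^-8)(52.8)/(2.087e-06) = 0.6604 Ω
Seg 2: A = πr² = π(3.9200e-04 m)² = 4.827e-07 m²
R_2 = (1.66×10^-8)(326)/(4.827e-07) = 11.21 Ω
Seg 3: A = π(d/2)² = π(8.9000e-04 m)² = 2.488e-06 m²
R_3 = (2.61×10^-8)(245)/(2.488e-06) = 2.57 Ω
R_total = R_1 + R_2 + R_3 = 14.4 Ω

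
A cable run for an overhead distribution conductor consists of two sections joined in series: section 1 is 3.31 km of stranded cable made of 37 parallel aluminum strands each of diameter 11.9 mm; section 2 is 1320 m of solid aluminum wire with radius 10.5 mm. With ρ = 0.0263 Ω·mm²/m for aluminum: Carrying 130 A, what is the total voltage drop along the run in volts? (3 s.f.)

15.8 V

ρ = 0.0263 Ω·mm²/m = 2.63×10^-8 Ω·m
Section 1: A_strand = π(5.9500e-03)² = 1.112e-04 m²; R₁ = ρL/(N·A_s) = (2.63×10^-8)(3310)/(37×1.112e-04) = 0.02115 Ω
Section 2: A = πr² = π(1.0500e-02 m)² = 3.464e-04 m²
R₂ = (2.63×10^-8)(1320)/(3.464e-04) = 0.1002 Ω
R = R₁ + R₂ = 0.1214 Ω
V = IR = 130 × 0.1214 = 15.8 V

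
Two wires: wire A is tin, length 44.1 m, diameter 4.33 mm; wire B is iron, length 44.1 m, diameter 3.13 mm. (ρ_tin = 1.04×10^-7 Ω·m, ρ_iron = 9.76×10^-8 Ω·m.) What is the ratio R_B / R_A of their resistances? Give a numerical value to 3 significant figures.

R ∝ ρL/d², so R_B/R_A = (ρ_B/ρ_A) × (d_A/d_B)²
= (9.76×10^-8/1.04×10^-7) × (4.33/3.13)² = 1.80

1.80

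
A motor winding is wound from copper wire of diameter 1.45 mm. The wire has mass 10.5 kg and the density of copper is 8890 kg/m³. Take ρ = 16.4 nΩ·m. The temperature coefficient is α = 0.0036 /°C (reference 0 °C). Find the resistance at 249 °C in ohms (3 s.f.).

13.5 Ω

ρ = 16.4 nΩ·m = 1.64×10^-8 Ω·m
A = π(d/2)² = π(7.2500e-04 m)² = 1.6513e-06 m²
L = m/(density·A) = 10.5/(8890×1.6513e-06) = 715.3 m
R = ρL/A = (1.64×10^-8)(715.3)/(1.6513e-06) = 7.104 Ω
R(249 °C) = 7.104 × (1 + 0.0036×249) = 13.5 Ω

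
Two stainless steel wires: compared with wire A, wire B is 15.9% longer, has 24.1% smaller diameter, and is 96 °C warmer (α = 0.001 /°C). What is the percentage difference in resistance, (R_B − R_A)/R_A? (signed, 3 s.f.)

R ∝ ρL/d² with ρ ∝ (1+αΔT), so R_B/R_A = (1 + 15.9/100) × (1 − 24.1/100)⁻² × (1 + 0.001×96)
= 1.159 × 1.736 × 1.096 = 2.205
(R_B − R_A)/R_A = 2.205 − 1 = 121%

121%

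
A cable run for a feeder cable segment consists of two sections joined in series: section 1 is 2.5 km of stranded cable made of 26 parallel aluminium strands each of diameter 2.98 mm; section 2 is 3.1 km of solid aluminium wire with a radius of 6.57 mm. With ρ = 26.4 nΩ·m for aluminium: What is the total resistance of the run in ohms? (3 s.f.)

ρ = 26.4 nΩ·m = 2.64×10^-8 Ω·m
Section 1: A_strand = π(1.4900e-03)² = 6.975e-06 m²; R₁ = ρL/(N·A_s) = (2.64×10^-8)(2500)/(26×6.975e-06) = 0.364 Ω
Section 2: A = πr² = π(6.5700e-03 m)² = 1.356e-04 m²
R₂ = (2.64×10^-8)(3100)/(1.356e-04) = 0.6035 Ω
R = R₁ + R₂ = 0.967 Ω

0.967 Ω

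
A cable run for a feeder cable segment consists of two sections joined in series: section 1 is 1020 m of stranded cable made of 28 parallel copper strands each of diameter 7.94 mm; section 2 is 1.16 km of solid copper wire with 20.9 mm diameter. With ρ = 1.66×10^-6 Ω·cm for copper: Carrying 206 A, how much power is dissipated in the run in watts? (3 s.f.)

2900 W

ρ = 1.66×10^-6 Ω·cm = 1.66×10^-8 Ω·m
Section 1: A_strand = π(3.9700e-03)² = 4.951e-05 m²; R₁ = ρL/(N·A_s) = (1.66×10^-8)(1020)/(28×4.951e-05) = 0.01221 Ω
Section 2: A = π(d/2)² = π(1.0450e-02 m)² = 3.431e-04 m²
R₂ = (1.66×10^-8)(1160)/(3.431e-04) = 0.05613 Ω
R = R₁ + R₂ = 0.06834 Ω
P = I²R = (206)² × 0.06834 = 2900 W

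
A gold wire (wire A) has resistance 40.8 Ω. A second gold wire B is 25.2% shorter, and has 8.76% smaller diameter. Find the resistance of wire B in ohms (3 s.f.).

36.7 Ω

R ∝ L/d², so R_B/R_A = (1 − 25.2/100) × (1 − 8.76/100)⁻²
= 0.748 × 1.201 = 0.8985
R_B = 0.8985 × 40.8 = 36.7 Ω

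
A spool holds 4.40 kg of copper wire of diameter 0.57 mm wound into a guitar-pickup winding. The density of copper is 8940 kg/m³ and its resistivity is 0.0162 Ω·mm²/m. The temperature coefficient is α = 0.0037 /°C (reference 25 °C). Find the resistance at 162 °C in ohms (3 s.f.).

ρ = 0.0162 Ω·mm²/m = 1.62×10^-8 Ω·m
A = π(d/2)² = π(2.8500e-04 m)² = 2.5518e-07 m²
L = m/(density·A) = 4.4/(8940×2.5518e-07) = 1929 m
R = ρL/A = (1.62×10^-8)(1929)/(2.5518e-07) = 122.4 Ω
R(162 °C) = 122.4 × (1 + 0.0037×137) = 185 Ω

185 Ω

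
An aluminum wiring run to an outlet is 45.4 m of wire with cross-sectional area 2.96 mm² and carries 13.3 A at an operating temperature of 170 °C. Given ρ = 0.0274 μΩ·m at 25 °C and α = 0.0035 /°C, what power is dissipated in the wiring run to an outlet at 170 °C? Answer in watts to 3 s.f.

ρ = 0.0274 μΩ·m = 2.74×10^-8 Ω·m
A = 2.96 mm² = 2.960e-06 m²
R₍25₎ = ρL/A = (2.74×10^-8)(45.4)/(2.960e-06) = 0.4203 Ω
R₍170₎ = R₍25₎(1 + αΔT) = 0.4203 × (1 + 0.0035×145) = 0.6335 Ω
P = I²R = (13.3)² × 0.6335 = 112 W

112 W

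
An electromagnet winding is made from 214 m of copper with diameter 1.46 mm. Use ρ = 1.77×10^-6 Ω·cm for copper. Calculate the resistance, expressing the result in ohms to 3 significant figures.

2.26 Ω

ρ = 1.77×10^-6 Ω·cm = 1.77×10^-8 Ω·m
A = π(d/2)² = π(7.3000e-04 m)² = 1.674e-06 m²
R = ρL/A = (1.77×10^-8)(214 m)/(1.674e-06 m²) = 2.26 Ω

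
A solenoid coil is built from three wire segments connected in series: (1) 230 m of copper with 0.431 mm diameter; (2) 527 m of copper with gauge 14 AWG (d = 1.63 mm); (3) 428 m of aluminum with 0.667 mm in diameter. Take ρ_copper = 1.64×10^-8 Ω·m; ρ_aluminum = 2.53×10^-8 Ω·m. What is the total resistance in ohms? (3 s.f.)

Seg 1: A = π(d/2)² = π(2.1550e-04 m)² = 1.459e-07 m²
R_1 = (1.64×10^-8)(230)/(1.459e-07) = 25.85 Ω
Seg 2: A = π(1.63/2 mm)² = π(8.1500e-04 m)² = 2.087e-06 m²
R_2 = (1.64×10^-8)(527)/(2.087e-06) = 4.142 Ω
Seg 3: A = π(d/2)² = π(3.3350e-04 m)² = 3.494e-07 m²
R_3 = (2.53×10^-8)(428)/(3.494e-07) = 30.99 Ω
R_total = R_1 + R_2 + R_3 = 61.0 Ω

61.0 Ω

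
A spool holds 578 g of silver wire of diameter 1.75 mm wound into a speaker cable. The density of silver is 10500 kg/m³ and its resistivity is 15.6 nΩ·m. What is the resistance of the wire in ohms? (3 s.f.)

ρ = 15.6 nΩ·m = 1.56×10^-8 Ω·m
A = π(d/2)² = π(8.7500e-04 m)² = 2.4053e-06 m²
L = m/(density·A) = 0.578/(10500×2.4053e-06) = 22.89 m
R = ρL/A = (1.56×10^-8)(22.89)/(2.4053e-06) = 0.148 Ω

0.148 Ω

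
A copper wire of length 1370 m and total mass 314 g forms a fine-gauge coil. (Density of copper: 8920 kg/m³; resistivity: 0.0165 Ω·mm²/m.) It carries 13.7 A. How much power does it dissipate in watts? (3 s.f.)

ρ = 0.0165 Ω·mm²/m = 1.65×10^-8 Ω·m
A = m/(density·L) = 0.314/(8920×1370) = 2.5695e-08 m²
R = ρL/A = (1.65×10^-8)(1370)/(2.5695e-08) = 879.8 Ω
P = I²R = (13.7)² × 879.8 = 1.65×10^5 W

1.65×10^5 W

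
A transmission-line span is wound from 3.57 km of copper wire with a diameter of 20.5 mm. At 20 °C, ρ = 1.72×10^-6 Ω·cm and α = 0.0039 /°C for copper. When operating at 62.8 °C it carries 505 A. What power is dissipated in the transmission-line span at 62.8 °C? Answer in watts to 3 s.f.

ρ = 1.72×10^-6 Ω·cm = 1.72×10^-8 Ω·m
A = π(d/2)² = π(1.0250e-02 m)² = 3.301e-04 m²
R₍20₎ = ρL/A = (1.72×10^-8)(3570)/(3.301e-04) = 0.186 Ω
R₍62.8₎ = R₍20₎(1 + αΔT) = 0.186 × (1 + 0.0039×42.8) = 0.2171 Ω
P = I²R = (505)² × 0.2171 = 55400 W

55400 W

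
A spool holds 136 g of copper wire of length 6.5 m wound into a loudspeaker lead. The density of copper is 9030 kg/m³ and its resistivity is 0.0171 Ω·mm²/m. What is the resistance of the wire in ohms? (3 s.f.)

0.0480 Ω

ρ = 0.0171 Ω·mm²/m = 1.71×10^-8 Ω·m
A = m/(density·L) = 0.136/(9030×6.5) = 2.3171e-06 m²
R = ρL/A = (1.71×10^-8)(6.5)/(2.3171e-06) = 0.0480 Ω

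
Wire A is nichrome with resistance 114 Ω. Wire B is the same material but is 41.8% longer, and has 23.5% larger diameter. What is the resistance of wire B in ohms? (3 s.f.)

106 Ω

R ∝ L/d², so R_B/R_A = (1 + 41.8/100) × (1 + 23.5/100)⁻²
= 1.418 × 0.6556 = 0.9297
R_B = 0.9297 × 114 = 106 Ω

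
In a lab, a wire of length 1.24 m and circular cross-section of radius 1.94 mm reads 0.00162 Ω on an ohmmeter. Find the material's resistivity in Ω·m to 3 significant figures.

1.54×10^-8 Ω·m

A = πr² = π(1.9400e-03 m)² = 1.182e-05 m²
ρ = RA/L = (0.00162)(1.182e-05)/(1.24) = 1.54×10^-8 Ω·m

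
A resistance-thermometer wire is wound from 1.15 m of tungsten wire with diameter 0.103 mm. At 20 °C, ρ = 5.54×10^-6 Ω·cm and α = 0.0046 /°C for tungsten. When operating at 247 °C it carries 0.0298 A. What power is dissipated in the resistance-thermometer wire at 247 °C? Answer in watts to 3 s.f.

ρ = 5.54×10^-6 Ω·cm = 5.54×10^-8 Ω·m
A = π(d/2)² = π(5.1500e-05 m)² = 8.332e-09 m²
R₍20₎ = ρL/A = (5.54×10^-8)(1.15)/(8.332e-09) = 7.646 Ω
R₍247₎ = R₍20₎(1 + αΔT) = 7.646 × (1 + 0.0046×227) = 15.63 Ω
P = I²R = (0.0298)² × 15.63 = 0.0139 W

0.0139 W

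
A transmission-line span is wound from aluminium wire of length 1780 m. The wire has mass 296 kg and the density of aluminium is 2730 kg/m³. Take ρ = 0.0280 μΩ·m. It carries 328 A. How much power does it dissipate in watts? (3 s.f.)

ρ = 0.0280 μΩ·m = 2.80×10^-8 Ω·m
A = m/(density·L) = 296/(2730×1780) = 6.0913e-05 m²
R = ρL/A = (2.80×10^-8)(1780)/(6.0913e-05) = 0.8182 Ω
P = I²R = (328)² × 0.8182 = 88000 W

88000 W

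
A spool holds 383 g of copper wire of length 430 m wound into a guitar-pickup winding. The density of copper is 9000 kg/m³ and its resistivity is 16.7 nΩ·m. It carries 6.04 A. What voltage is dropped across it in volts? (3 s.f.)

ρ = 16.7 nΩ·m = 1.67×10^-8 Ω·m
A = m/(density·L) = 0.383/(9000×430) = 9.8966e-08 m²
R = ρL/A = (1.67×10^-8)(430)/(9.8966e-08) = 72.56 Ω
V = IR = 6.04 × 72.56 = 438 V

438 V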